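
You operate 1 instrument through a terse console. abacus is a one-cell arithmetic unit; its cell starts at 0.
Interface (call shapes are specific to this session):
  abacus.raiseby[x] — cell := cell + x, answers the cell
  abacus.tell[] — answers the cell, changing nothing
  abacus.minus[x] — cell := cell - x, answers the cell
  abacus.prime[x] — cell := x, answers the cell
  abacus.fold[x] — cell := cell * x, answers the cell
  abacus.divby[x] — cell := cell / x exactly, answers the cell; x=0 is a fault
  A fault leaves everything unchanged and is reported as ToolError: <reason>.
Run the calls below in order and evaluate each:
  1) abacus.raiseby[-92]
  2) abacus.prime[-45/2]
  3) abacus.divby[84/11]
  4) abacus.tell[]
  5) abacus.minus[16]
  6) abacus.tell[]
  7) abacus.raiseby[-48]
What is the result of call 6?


Answer: -1061/56

Derivation:
==> raiseby(-92)
<== -92
==> prime(-45/2)
<== -45/2
==> divby(84/11)
<== -165/56
==> tell()
<== -165/56
==> minus(16)
<== -1061/56
==> tell()
<== -1061/56
==> raiseby(-48)
<== -3749/56


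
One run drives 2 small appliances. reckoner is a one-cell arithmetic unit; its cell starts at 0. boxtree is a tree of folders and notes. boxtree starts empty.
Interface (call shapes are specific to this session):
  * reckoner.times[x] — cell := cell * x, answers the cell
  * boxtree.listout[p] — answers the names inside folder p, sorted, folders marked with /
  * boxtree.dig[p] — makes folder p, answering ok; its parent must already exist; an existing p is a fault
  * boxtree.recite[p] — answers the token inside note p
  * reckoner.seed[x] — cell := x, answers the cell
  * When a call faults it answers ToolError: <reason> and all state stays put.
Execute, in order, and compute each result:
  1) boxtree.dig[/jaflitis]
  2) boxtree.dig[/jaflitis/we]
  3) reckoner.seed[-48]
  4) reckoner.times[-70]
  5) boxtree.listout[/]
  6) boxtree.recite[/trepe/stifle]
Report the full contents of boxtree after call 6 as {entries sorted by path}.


==> boxtree.dig(p→/jaflitis)
<== ok
==> boxtree.dig(p→/jaflitis/we)
<== ok
==> reckoner.seed(x→-48)
<== -48
==> reckoner.times(x→-70)
<== 3360
==> boxtree.listout(p→/)
<== [jaflitis/]
==> boxtree.recite(p→/trepe/stifle)
<== ToolError: not found

Answer: {jaflitis/, jaflitis/we/}


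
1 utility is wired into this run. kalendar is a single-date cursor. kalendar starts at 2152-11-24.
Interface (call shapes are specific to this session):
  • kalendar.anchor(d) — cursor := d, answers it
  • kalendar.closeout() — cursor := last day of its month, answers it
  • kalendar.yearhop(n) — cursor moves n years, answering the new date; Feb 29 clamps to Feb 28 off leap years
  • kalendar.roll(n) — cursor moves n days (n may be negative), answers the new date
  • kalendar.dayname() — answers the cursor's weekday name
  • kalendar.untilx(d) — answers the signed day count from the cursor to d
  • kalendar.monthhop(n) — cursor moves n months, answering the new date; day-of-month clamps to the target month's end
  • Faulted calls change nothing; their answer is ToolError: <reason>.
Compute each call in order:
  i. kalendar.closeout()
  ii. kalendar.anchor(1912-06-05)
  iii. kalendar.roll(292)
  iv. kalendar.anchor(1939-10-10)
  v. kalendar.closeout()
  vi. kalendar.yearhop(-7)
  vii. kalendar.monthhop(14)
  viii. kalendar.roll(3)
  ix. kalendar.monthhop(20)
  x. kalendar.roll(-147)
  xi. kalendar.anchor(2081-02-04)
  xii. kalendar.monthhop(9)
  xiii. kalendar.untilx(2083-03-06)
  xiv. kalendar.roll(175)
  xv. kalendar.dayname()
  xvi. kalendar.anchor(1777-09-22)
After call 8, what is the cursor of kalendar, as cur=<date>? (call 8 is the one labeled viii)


I run closeout, and get 2152-11-30.
Then anchor passing d=1912-06-05, giving 1912-06-05.
I try roll passing n=292, and observe 1913-03-24.
I invoke anchor passing d=1939-10-10: 1939-10-10.
Using closeout, and get 1939-10-31.
Invoking yearhop passing n=-7, and get 1932-10-31.
Using monthhop passing n=14, → 1933-12-31.
I run roll passing n=3, which returns 1934-01-03.
Next I call monthhop passing n=20, which returns 1935-09-03.
Invoking roll passing n=-147: 1935-04-09.
Now I run anchor passing d=2081-02-04, yielding 2081-02-04.
Using monthhop passing n=9, → 2081-11-04.
Calling untilx passing d=2083-03-06, and observe 487.
I invoke roll passing n=175, → 2082-04-28.
I call dayname: Tuesday.
Calling anchor passing d=1777-09-22, which returns 1777-09-22.

Answer: cur=1934-01-03


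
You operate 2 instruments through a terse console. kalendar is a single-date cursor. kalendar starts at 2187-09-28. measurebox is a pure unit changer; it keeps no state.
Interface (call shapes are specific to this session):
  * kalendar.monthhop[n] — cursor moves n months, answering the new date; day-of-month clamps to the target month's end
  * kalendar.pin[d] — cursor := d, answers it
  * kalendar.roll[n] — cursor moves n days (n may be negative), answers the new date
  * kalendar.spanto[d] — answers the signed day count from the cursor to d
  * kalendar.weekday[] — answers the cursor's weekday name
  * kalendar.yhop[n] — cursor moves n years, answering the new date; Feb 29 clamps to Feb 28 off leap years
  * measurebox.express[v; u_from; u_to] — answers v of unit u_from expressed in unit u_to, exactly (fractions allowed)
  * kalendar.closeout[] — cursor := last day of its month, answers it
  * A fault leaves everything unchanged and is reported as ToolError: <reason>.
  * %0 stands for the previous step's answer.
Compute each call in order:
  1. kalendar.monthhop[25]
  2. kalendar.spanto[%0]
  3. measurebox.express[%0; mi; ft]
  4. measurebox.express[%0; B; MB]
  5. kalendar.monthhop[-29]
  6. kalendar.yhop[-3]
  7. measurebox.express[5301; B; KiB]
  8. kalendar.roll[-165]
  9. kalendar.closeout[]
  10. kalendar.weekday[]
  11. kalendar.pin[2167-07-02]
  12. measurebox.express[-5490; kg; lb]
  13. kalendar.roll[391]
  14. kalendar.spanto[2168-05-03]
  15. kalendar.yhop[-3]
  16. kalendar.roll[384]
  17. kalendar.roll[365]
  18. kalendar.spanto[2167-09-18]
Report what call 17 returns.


Answer: 2167-08-15

Derivation:
~$ kalendar.monthhop 25
[out] 2189-10-28
~$ kalendar.spanto %0
[out] 0
~$ measurebox.express %0 mi ft
[out] 0
~$ measurebox.express %0 B MB
[out] 0
~$ kalendar.monthhop -29
[out] 2187-05-28
~$ kalendar.yhop -3
[out] 2184-05-28
~$ measurebox.express 5301 B KiB
[out] 5301/1024
~$ kalendar.roll -165
[out] 2183-12-15
~$ kalendar.closeout
[out] 2183-12-31
~$ kalendar.weekday
[out] Wednesday
~$ kalendar.pin 2167-07-02
[out] 2167-07-02
~$ measurebox.express -5490 kg lb
[out] -549000000000/45359237
~$ kalendar.roll 391
[out] 2168-07-27
~$ kalendar.spanto 2168-05-03
[out] -85
~$ kalendar.yhop -3
[out] 2165-07-27
~$ kalendar.roll 384
[out] 2166-08-15
~$ kalendar.roll 365
[out] 2167-08-15
~$ kalendar.spanto 2167-09-18
[out] 34


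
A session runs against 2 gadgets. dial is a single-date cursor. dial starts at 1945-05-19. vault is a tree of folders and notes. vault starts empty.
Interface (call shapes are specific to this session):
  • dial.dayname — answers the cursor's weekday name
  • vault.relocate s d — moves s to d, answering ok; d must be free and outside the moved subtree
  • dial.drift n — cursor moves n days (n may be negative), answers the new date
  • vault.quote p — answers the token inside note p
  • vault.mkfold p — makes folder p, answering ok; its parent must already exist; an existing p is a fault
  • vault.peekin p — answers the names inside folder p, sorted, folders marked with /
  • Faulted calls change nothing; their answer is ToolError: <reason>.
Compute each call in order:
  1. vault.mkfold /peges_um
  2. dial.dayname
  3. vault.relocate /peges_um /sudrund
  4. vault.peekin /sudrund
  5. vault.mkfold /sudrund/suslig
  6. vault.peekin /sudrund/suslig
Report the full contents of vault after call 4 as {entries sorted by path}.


Answer: {sudrund/}

Derivation:
→ vault.mkfold(p='/peges_um')
← ok
→ dial.dayname()
← Saturday
→ vault.relocate(s='/peges_um', d='/sudrund')
← ok
→ vault.peekin(p='/sudrund')
← []
→ vault.mkfold(p='/sudrund/suslig')
← ok
→ vault.peekin(p='/sudrund/suslig')
← []


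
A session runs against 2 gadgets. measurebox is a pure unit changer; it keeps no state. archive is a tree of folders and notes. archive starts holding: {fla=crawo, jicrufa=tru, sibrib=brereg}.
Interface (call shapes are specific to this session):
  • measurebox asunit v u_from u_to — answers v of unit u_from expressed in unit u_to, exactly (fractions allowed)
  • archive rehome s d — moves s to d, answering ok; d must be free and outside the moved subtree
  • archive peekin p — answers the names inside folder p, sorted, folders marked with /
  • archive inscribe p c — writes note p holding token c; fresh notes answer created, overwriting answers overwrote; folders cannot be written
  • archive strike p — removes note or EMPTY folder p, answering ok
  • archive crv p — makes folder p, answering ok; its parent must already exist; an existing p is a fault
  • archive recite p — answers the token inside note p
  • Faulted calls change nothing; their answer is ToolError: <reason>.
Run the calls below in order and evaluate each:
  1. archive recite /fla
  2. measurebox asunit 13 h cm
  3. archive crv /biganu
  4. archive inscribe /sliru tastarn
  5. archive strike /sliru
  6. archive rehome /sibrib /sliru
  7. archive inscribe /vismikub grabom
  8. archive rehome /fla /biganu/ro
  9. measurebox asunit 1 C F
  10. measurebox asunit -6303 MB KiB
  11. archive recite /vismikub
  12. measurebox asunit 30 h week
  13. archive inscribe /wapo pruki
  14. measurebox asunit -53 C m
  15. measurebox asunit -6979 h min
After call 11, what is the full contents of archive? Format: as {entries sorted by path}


Answer: {biganu/, biganu/ro=crawo, jicrufa=tru, sliru=brereg, vismikub=grabom}

Derivation:
·→ archive recite(p=/fla)
·← crawo
·→ measurebox asunit(v=13, u_from=h, u_to=cm)
·← ToolError: incompatible units
·→ archive crv(p=/biganu)
·← ok
·→ archive inscribe(p=/sliru, c=tastarn)
·← created
·→ archive strike(p=/sliru)
·← ok
·→ archive rehome(s=/sibrib, d=/sliru)
·← ok
·→ archive inscribe(p=/vismikub, c=grabom)
·← created
·→ archive rehome(s=/fla, d=/biganu/ro)
·← ok
·→ measurebox asunit(v=1, u_from=C, u_to=F)
·← 169/5
·→ measurebox asunit(v=-6303, u_from=MB, u_to=KiB)
·← -98484375/16
·→ archive recite(p=/vismikub)
·← grabom
·→ measurebox asunit(v=30, u_from=h, u_to=week)
·← 5/28
·→ archive inscribe(p=/wapo, c=pruki)
·← created
·→ measurebox asunit(v=-53, u_from=C, u_to=m)
·← ToolError: incompatible units
·→ measurebox asunit(v=-6979, u_from=h, u_to=min)
·← -418740


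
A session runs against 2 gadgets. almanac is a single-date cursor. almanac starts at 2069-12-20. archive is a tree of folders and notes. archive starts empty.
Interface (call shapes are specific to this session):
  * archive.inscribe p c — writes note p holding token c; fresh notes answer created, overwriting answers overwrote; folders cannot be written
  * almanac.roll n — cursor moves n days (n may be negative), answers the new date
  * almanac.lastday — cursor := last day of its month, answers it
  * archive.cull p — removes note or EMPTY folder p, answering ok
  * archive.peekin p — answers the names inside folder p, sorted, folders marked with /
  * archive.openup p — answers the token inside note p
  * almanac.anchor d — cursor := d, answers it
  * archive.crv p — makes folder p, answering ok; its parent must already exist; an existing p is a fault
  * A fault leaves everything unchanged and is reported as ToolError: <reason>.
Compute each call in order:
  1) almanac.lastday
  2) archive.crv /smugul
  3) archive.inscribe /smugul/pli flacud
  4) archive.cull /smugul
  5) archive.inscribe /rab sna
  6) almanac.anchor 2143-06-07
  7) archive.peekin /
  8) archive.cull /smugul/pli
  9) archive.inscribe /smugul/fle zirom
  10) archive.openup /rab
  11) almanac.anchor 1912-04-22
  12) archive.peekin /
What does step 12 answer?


→ lastday()
← 2069-12-31
→ crv(p=/smugul)
← ok
→ inscribe(p=/smugul/pli, c=flacud)
← created
→ cull(p=/smugul)
← ToolError: not empty
→ inscribe(p=/rab, c=sna)
← created
→ anchor(d=2143-06-07)
← 2143-06-07
→ peekin(p=/)
← [rab, smugul/]
→ cull(p=/smugul/pli)
← ok
→ inscribe(p=/smugul/fle, c=zirom)
← created
→ openup(p=/rab)
← sna
→ anchor(d=1912-04-22)
← 1912-04-22
→ peekin(p=/)
← [rab, smugul/]

Answer: [rab, smugul/]


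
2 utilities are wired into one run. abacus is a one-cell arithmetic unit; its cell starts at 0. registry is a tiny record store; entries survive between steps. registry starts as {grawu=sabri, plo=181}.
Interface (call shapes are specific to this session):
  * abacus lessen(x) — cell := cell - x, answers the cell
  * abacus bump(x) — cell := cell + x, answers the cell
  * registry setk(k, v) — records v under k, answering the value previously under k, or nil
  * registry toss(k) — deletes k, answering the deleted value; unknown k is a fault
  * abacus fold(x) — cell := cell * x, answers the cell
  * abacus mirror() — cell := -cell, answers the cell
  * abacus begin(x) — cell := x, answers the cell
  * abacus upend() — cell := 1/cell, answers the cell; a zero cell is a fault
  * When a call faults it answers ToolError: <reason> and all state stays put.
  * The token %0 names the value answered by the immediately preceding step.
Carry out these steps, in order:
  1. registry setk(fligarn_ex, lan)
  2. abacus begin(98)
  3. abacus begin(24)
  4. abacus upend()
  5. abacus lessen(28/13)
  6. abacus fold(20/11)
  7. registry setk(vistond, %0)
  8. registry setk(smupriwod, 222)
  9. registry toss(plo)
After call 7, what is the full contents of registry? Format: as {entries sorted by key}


→ registry setk(k='fligarn_ex', v='lan')
← nil
→ abacus begin(x='98')
← 98
→ abacus begin(x='24')
← 24
→ abacus upend()
← 1/24
→ abacus lessen(x='28/13')
← -659/312
→ abacus fold(x='20/11')
← -3295/858
→ registry setk(k='vistond', v='%0')
← nil
→ registry setk(k='smupriwod', v='222')
← nil
→ registry toss(k='plo')
← 181

Answer: {fligarn_ex=lan, grawu=sabri, plo=181, vistond=-3295/858}


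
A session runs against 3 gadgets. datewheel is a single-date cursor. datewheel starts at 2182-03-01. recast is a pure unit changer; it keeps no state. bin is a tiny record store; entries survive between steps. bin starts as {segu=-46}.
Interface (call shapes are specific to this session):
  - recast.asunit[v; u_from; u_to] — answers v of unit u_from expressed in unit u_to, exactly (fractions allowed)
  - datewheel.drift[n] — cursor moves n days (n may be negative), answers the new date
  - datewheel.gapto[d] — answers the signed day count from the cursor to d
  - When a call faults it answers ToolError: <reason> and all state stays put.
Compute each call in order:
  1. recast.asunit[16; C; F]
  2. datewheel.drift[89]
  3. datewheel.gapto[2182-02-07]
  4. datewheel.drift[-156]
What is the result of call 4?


# 1. recast.asunit(v: 16, u_from: C, u_to: F) -> 304/5
# 2. datewheel.drift(n: 89) -> 2182-05-29
# 3. datewheel.gapto(d: 2182-02-07) -> -111
# 4. datewheel.drift(n: -156) -> 2181-12-24

Answer: 2181-12-24


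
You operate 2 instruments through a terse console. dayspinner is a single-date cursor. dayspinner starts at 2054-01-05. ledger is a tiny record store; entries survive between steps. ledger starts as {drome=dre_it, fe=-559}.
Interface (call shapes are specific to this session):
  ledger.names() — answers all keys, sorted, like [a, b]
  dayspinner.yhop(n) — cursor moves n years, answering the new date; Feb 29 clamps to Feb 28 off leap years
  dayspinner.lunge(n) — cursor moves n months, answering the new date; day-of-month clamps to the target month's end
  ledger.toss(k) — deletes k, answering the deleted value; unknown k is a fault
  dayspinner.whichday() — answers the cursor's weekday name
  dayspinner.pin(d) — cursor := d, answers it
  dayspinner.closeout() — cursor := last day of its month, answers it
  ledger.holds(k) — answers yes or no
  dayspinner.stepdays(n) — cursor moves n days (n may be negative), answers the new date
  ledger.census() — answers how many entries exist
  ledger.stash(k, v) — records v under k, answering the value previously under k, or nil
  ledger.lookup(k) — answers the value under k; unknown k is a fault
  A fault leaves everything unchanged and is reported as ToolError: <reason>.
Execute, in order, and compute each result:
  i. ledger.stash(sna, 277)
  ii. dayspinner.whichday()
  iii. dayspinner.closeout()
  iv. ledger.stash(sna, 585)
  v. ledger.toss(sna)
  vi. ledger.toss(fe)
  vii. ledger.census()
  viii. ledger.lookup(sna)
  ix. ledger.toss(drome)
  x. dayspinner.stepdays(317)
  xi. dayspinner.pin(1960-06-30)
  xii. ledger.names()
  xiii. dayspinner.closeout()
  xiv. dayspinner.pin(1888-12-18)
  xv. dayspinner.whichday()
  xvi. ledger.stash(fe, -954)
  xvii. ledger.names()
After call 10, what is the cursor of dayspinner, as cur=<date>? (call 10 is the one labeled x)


Answer: cur=2054-12-14

Derivation:
Act: ledger.stash[sna; 277]
Obs: nil
Act: dayspinner.whichday[]
Obs: Monday
Act: dayspinner.closeout[]
Obs: 2054-01-31
Act: ledger.stash[sna; 585]
Obs: 277
Act: ledger.toss[sna]
Obs: 585
Act: ledger.toss[fe]
Obs: -559
Act: ledger.census[]
Obs: 1
Act: ledger.lookup[sna]
Obs: ToolError: no such key sna
Act: ledger.toss[drome]
Obs: dre_it
Act: dayspinner.stepdays[317]
Obs: 2054-12-14
Act: dayspinner.pin[1960-06-30]
Obs: 1960-06-30
Act: ledger.names[]
Obs: []
Act: dayspinner.closeout[]
Obs: 1960-06-30
Act: dayspinner.pin[1888-12-18]
Obs: 1888-12-18
Act: dayspinner.whichday[]
Obs: Tuesday
Act: ledger.stash[fe; -954]
Obs: nil
Act: ledger.names[]
Obs: [fe]


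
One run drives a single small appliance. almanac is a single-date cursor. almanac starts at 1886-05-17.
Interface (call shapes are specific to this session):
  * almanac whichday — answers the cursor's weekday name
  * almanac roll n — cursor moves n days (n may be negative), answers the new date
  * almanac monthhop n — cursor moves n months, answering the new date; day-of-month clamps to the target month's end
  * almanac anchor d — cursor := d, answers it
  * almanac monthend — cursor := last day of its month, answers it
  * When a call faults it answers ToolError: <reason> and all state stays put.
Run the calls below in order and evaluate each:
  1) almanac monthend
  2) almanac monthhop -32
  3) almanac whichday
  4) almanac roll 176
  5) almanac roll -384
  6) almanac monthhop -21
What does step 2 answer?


Answer: 1883-09-30

Derivation:
Do: almanac monthend[]
See: 1886-05-31
Do: almanac monthhop[n: -32]
See: 1883-09-30
Do: almanac whichday[]
See: Sunday
Do: almanac roll[n: 176]
See: 1884-03-24
Do: almanac roll[n: -384]
See: 1883-03-06
Do: almanac monthhop[n: -21]
See: 1881-06-06


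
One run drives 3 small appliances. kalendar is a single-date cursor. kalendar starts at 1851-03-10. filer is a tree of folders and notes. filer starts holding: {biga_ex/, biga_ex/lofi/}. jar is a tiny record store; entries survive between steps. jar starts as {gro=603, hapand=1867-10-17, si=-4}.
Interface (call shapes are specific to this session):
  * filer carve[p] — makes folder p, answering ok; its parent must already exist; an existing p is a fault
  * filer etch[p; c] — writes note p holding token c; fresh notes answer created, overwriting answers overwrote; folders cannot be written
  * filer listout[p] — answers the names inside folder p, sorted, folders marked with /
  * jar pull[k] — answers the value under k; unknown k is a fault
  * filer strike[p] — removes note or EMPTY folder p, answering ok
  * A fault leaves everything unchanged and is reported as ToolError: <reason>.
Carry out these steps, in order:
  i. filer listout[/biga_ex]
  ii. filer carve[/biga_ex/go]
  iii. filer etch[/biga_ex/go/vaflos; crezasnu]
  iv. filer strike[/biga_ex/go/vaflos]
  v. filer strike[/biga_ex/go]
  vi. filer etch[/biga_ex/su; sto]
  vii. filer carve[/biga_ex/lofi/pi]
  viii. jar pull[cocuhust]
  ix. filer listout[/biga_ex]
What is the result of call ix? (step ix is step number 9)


Answer: [lofi/, su]

Derivation:
Step: filer listout[/biga_ex]
Result: [lofi/]
Step: filer carve[/biga_ex/go]
Result: ok
Step: filer etch[/biga_ex/go/vaflos; crezasnu]
Result: created
Step: filer strike[/biga_ex/go/vaflos]
Result: ok
Step: filer strike[/biga_ex/go]
Result: ok
Step: filer etch[/biga_ex/su; sto]
Result: created
Step: filer carve[/biga_ex/lofi/pi]
Result: ok
Step: jar pull[cocuhust]
Result: ToolError: no such key cocuhust
Step: filer listout[/biga_ex]
Result: [lofi/, su]


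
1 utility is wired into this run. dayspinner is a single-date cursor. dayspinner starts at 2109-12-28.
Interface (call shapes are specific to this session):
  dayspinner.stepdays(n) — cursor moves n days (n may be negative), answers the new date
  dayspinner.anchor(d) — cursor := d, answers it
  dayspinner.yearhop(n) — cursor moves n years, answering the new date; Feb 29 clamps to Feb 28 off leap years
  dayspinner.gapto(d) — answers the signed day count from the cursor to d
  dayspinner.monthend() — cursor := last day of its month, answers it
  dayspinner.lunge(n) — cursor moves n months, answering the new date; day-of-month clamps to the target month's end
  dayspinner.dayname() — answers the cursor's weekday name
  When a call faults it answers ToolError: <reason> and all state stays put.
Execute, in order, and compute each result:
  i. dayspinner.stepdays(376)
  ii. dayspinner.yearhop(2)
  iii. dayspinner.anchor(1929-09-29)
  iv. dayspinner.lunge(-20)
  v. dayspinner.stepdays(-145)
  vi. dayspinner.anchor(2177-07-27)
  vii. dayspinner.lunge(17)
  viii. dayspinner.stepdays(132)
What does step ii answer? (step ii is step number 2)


Answer: 2113-01-08

Derivation:
·→ dayspinner.stepdays(n→376)
·← 2111-01-08
·→ dayspinner.yearhop(n→2)
·← 2113-01-08
·→ dayspinner.anchor(d→1929-09-29)
·← 1929-09-29
·→ dayspinner.lunge(n→-20)
·← 1928-01-29
·→ dayspinner.stepdays(n→-145)
·← 1927-09-06
·→ dayspinner.anchor(d→2177-07-27)
·← 2177-07-27
·→ dayspinner.lunge(n→17)
·← 2178-12-27
·→ dayspinner.stepdays(n→132)
·← 2179-05-08


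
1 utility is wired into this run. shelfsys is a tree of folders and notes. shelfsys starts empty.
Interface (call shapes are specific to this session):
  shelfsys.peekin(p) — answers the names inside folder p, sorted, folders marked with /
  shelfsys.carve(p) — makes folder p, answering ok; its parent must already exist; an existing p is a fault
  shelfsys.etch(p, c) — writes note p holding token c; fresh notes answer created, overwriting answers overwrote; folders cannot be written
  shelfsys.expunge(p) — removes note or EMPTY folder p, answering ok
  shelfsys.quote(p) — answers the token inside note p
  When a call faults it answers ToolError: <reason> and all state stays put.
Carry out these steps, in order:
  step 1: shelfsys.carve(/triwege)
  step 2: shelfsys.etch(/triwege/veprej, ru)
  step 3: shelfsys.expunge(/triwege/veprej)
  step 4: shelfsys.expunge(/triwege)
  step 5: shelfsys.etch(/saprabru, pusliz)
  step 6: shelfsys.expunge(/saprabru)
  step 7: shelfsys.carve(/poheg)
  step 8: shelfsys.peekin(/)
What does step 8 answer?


Do: carve[p: /triwege]
See: ok
Do: etch[p: /triwege/veprej; c: ru]
See: created
Do: expunge[p: /triwege/veprej]
See: ok
Do: expunge[p: /triwege]
See: ok
Do: etch[p: /saprabru; c: pusliz]
See: created
Do: expunge[p: /saprabru]
See: ok
Do: carve[p: /poheg]
See: ok
Do: peekin[p: /]
See: [poheg/]

Answer: [poheg/]


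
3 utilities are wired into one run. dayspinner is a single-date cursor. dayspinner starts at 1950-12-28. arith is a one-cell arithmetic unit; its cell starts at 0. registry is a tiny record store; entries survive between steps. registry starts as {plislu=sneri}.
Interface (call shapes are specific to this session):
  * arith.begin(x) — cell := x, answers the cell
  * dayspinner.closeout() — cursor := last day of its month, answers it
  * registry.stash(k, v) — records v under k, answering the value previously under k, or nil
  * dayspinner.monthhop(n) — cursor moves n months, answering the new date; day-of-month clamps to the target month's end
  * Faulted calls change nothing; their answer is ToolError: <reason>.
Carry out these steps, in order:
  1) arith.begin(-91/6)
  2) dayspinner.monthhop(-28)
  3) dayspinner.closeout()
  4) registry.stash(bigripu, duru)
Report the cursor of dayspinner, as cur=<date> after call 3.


Answer: cur=1948-08-31

Derivation:
>> arith.begin(x=-91/6)
<< -91/6
>> dayspinner.monthhop(n=-28)
<< 1948-08-28
>> dayspinner.closeout()
<< 1948-08-31
>> registry.stash(k=bigripu, v=duru)
<< nil


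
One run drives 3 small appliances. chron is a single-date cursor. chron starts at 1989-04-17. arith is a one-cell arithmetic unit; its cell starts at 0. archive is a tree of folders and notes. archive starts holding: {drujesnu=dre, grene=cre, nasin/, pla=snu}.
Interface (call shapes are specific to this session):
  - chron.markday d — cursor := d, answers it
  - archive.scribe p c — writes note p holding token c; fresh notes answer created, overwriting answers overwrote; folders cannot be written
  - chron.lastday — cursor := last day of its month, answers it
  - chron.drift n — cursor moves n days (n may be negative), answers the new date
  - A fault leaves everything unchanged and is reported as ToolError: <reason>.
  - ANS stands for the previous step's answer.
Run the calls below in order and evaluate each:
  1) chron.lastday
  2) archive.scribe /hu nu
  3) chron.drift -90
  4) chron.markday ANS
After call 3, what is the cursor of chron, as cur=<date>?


-> chron.lastday()
<- 1989-04-30
-> archive.scribe(p: /hu, c: nu)
<- created
-> chron.drift(n: -90)
<- 1989-01-30
-> chron.markday(d: ANS)
<- 1989-01-30

Answer: cur=1989-01-30


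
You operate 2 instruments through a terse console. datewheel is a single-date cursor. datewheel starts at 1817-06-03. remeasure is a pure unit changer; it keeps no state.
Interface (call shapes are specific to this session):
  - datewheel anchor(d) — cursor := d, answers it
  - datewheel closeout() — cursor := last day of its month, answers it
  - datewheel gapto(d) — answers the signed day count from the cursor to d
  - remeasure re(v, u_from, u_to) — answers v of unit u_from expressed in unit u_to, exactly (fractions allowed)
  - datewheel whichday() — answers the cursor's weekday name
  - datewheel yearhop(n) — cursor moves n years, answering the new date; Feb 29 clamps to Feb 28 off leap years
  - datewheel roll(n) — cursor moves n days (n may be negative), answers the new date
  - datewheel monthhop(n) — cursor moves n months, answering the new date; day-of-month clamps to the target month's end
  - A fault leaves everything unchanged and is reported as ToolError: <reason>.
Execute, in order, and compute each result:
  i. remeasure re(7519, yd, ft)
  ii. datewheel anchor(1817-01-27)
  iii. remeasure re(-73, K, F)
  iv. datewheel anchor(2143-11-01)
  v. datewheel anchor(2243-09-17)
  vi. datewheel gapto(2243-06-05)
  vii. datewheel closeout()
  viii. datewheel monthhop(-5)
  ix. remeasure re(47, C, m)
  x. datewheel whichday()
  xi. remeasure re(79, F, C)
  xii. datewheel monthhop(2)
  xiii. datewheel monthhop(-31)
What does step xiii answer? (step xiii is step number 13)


Answer: 2240-11-30

Derivation:
CALL remeasure re[v=7519; u_from=yd; u_to=ft]
RET  22557
CALL datewheel anchor[d=1817-01-27]
RET  1817-01-27
CALL remeasure re[v=-73; u_from=K; u_to=F]
RET  -59107/100
CALL datewheel anchor[d=2143-11-01]
RET  2143-11-01
CALL datewheel anchor[d=2243-09-17]
RET  2243-09-17
CALL datewheel gapto[d=2243-06-05]
RET  -104
CALL datewheel closeout[]
RET  2243-09-30
CALL datewheel monthhop[n=-5]
RET  2243-04-30
CALL remeasure re[v=47; u_from=C; u_to=m]
RET  ToolError: incompatible units
CALL datewheel whichday[]
RET  Sunday
CALL remeasure re[v=79; u_from=F; u_to=C]
RET  235/9
CALL datewheel monthhop[n=2]
RET  2243-06-30
CALL datewheel monthhop[n=-31]
RET  2240-11-30


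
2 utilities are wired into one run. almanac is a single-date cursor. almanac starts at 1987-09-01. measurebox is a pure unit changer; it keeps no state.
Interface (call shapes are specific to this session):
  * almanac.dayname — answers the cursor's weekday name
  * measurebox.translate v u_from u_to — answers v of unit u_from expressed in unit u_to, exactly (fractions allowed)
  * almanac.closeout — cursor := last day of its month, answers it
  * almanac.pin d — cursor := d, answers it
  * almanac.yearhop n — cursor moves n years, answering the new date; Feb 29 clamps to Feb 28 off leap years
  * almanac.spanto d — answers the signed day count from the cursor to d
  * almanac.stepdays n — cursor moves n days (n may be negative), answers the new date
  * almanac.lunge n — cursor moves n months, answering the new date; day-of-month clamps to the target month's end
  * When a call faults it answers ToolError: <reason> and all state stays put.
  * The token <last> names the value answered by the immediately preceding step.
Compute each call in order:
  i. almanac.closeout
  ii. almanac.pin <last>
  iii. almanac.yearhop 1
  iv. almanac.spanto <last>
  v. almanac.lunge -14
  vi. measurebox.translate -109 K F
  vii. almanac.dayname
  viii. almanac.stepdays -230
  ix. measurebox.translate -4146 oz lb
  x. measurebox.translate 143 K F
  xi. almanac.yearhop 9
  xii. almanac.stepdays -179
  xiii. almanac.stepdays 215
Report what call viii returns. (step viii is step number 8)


Answer: 1986-12-12

Derivation:
Using almanac.closeout(), yielding 1987-09-30.
Then almanac.pin using <last>, → 1987-09-30.
Calling almanac.yearhop using 1, giving 1988-09-30.
I run almanac.spanto using <last>, and see 0.
I invoke almanac.lunge using -14, yielding 1987-07-30.
I use measurebox.translate using -109, K, F, and see -65587/100.
Using almanac.dayname, giving Thursday.
I invoke almanac.stepdays using -230, → 1986-12-12.
Using measurebox.translate using -4146, oz, lb, and get -2073/8.
Using measurebox.translate using 143, K, F, and see -20227/100.
Next I call almanac.yearhop using 9, yielding 1995-12-12.
I try almanac.stepdays using -179, → 1995-06-16.
Now I run almanac.stepdays using 215, and see 1996-01-17.


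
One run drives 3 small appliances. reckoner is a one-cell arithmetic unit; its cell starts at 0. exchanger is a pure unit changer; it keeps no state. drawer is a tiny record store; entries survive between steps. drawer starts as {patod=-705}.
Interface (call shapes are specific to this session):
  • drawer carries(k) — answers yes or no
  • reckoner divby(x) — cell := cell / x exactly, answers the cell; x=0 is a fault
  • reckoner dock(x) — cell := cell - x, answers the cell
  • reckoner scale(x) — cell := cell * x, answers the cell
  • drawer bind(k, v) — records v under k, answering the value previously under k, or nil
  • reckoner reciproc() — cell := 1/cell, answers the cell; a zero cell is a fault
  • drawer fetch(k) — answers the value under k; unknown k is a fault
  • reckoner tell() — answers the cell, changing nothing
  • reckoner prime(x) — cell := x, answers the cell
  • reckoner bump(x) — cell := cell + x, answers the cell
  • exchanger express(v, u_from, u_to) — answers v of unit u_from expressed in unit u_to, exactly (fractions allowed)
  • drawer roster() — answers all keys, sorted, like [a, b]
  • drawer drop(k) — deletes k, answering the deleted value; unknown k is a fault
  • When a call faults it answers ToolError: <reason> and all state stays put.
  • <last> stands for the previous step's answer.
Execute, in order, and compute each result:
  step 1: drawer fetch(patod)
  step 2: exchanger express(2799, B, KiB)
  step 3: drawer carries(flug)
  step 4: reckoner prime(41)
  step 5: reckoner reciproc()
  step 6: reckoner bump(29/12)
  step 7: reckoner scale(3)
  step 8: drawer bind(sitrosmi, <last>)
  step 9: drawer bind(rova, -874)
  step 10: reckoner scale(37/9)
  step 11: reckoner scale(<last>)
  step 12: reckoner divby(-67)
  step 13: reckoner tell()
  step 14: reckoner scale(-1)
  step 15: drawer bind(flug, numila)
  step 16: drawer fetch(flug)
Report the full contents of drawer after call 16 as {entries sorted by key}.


Now I run drawer fetch passing patod, and get -705.
I try exchanger express passing 2799, B, KiB, — result: 2799/1024.
Calling drawer carries passing flug, which returns no.
Invoking reckoner prime passing 41, and see 41.
Now I run reckoner reciproc(), → 1/41.
I use reckoner bump passing 29/12, which returns 1201/492.
Using reckoner scale passing 3, → 1201/164.
I use drawer bind passing sitrosmi, <last>, and see nil.
Now I run drawer bind passing rova, -874, and get nil.
I run reckoner scale passing 37/9, yielding 44437/1476.
Calling reckoner scale passing <last>, and see 1974646969/2178576.
Invoking reckoner divby passing -67, — result: -1974646969/145964592.
I call reckoner tell, → -1974646969/145964592.
Invoking reckoner scale passing -1, which returns 1974646969/145964592.
Invoking drawer bind passing flug, numila, and get nil.
Then drawer fetch passing flug, yielding numila.

Answer: {flug=numila, patod=-705, rova=-874, sitrosmi=1201/164}


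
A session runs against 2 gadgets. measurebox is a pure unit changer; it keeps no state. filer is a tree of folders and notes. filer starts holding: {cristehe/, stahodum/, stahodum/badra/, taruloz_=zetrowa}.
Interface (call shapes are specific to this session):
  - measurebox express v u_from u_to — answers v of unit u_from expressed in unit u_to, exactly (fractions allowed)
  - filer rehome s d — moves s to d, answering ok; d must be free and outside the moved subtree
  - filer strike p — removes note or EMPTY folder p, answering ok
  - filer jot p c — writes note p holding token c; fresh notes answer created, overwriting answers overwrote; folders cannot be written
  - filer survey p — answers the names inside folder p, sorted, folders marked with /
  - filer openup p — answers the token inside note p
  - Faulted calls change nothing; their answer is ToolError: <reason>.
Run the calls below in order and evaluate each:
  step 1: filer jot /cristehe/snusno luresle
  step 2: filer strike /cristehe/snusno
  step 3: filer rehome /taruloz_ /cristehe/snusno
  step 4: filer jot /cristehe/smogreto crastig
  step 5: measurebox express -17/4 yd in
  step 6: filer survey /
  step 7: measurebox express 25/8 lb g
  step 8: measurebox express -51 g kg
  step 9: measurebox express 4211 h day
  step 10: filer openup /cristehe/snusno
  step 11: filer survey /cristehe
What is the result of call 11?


Answer: [smogreto, snusno]

Derivation:
;; filer jot(p='/cristehe/snusno', c='luresle') => created
;; filer strike(p='/cristehe/snusno') => ok
;; filer rehome(s='/taruloz_', d='/cristehe/snusno') => ok
;; filer jot(p='/cristehe/smogreto', c='crastig') => created
;; measurebox express(v='-17/4', u_from='yd', u_to='in') => -153
;; filer survey(p='/') => [cristehe/, stahodum/]
;; measurebox express(v='25/8', u_from='lb', u_to='g') => 45359237/32000
;; measurebox express(v='-51', u_from='g', u_to='kg') => -51/1000
;; measurebox express(v='4211', u_from='h', u_to='day') => 4211/24
;; filer openup(p='/cristehe/snusno') => zetrowa
;; filer survey(p='/cristehe') => [smogreto, snusno]


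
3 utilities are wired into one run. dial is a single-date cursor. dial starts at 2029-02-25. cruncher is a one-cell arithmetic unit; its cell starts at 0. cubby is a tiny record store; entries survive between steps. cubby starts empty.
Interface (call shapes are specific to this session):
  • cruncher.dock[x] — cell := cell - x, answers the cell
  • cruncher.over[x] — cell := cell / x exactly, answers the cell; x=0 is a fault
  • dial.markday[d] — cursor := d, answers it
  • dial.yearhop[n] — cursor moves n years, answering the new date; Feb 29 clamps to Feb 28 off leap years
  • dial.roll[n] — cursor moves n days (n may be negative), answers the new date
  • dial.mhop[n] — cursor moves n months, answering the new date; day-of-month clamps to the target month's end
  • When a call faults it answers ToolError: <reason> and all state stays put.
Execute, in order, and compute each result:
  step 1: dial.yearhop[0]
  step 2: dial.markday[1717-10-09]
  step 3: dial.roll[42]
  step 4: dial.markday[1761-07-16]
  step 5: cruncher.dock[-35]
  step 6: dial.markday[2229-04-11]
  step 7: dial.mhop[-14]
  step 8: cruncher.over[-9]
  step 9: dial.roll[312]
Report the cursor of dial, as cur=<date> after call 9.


Step: dial.yearhop[n=0]
Result: 2029-02-25
Step: dial.markday[d=1717-10-09]
Result: 1717-10-09
Step: dial.roll[n=42]
Result: 1717-11-20
Step: dial.markday[d=1761-07-16]
Result: 1761-07-16
Step: cruncher.dock[x=-35]
Result: 35
Step: dial.markday[d=2229-04-11]
Result: 2229-04-11
Step: dial.mhop[n=-14]
Result: 2228-02-11
Step: cruncher.over[x=-9]
Result: -35/9
Step: dial.roll[n=312]
Result: 2228-12-19

Answer: cur=2228-12-19


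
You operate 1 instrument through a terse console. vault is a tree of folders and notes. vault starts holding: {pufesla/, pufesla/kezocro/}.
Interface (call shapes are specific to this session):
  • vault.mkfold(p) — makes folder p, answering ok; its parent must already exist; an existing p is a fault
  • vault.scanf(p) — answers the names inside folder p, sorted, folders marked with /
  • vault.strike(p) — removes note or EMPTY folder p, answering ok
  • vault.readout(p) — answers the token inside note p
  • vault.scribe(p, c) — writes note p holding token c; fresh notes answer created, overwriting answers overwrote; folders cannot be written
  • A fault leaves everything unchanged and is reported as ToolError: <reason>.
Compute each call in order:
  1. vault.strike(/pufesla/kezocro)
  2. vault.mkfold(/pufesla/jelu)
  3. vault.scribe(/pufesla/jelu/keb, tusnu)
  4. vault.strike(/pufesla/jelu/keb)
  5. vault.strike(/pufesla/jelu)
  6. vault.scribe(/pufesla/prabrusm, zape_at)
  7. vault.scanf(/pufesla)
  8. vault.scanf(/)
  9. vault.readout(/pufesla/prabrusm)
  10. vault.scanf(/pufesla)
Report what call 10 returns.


Answer: [prabrusm]

Derivation:
// strike(p=/pufesla/kezocro) -> ok
// mkfold(p=/pufesla/jelu) -> ok
// scribe(p=/pufesla/jelu/keb, c=tusnu) -> created
// strike(p=/pufesla/jelu/keb) -> ok
// strike(p=/pufesla/jelu) -> ok
// scribe(p=/pufesla/prabrusm, c=zape_at) -> created
// scanf(p=/pufesla) -> [prabrusm]
// scanf(p=/) -> [pufesla/]
// readout(p=/pufesla/prabrusm) -> zape_at
// scanf(p=/pufesla) -> [prabrusm]


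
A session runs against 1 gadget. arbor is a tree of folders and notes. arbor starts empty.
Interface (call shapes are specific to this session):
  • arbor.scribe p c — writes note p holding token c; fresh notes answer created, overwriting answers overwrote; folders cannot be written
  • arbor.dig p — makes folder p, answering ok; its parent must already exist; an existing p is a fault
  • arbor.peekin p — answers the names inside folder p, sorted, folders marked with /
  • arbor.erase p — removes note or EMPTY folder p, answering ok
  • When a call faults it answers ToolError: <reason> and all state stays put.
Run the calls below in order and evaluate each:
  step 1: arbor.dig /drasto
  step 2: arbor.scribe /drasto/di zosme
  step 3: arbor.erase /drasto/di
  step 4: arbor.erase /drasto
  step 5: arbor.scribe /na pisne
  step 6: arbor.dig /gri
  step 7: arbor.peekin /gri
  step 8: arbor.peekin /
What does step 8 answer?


Step: arbor.dig[p→/drasto]
Result: ok
Step: arbor.scribe[p→/drasto/di; c→zosme]
Result: created
Step: arbor.erase[p→/drasto/di]
Result: ok
Step: arbor.erase[p→/drasto]
Result: ok
Step: arbor.scribe[p→/na; c→pisne]
Result: created
Step: arbor.dig[p→/gri]
Result: ok
Step: arbor.peekin[p→/gri]
Result: []
Step: arbor.peekin[p→/]
Result: [gri/, na]

Answer: [gri/, na]


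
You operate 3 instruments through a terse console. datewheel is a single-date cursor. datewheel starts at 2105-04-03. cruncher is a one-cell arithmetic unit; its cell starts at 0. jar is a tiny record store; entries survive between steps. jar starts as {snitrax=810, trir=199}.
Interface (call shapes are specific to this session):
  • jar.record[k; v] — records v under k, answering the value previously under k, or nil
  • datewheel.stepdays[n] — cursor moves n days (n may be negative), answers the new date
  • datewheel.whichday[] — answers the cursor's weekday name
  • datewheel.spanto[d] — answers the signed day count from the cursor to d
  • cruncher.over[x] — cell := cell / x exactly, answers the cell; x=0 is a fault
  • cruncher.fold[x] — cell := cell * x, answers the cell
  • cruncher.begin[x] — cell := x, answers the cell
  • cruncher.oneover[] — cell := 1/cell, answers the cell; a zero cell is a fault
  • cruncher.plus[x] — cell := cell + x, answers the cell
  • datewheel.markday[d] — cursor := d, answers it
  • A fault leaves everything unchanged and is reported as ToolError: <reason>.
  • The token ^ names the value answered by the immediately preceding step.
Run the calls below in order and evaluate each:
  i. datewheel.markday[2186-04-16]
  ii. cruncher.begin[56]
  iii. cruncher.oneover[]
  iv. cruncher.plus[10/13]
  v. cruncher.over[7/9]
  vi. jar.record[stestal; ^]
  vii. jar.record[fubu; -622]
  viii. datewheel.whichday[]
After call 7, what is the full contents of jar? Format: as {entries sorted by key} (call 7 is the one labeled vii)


Answer: {fubu=-622, snitrax=810, stestal=5157/5096, trir=199}

Derivation:
! 1. datewheel.markday(d→2186-04-16) => 2186-04-16
! 2. cruncher.begin(x→56) => 56
! 3. cruncher.oneover() => 1/56
! 4. cruncher.plus(x→10/13) => 573/728
! 5. cruncher.over(x→7/9) => 5157/5096
! 6. jar.record(k→stestal, v→^) => nil
! 7. jar.record(k→fubu, v→-622) => nil
! 8. datewheel.whichday() => Sunday
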